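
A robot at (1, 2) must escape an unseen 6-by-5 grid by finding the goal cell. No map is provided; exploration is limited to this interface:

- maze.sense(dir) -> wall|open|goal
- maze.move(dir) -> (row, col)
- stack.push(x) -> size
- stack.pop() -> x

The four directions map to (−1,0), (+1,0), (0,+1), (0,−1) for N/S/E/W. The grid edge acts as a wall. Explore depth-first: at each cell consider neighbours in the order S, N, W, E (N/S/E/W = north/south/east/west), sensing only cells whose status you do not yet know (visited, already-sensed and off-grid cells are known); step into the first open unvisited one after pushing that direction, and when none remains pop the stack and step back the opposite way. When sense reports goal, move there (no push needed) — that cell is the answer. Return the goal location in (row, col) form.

Next I call maze.sense with dir=south, → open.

I run stack.push with x=south, and observe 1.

Now I run maze.move with dir=south, — result: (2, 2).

I run maze.sense with dir=south, and observe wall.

I run maze.sense with dir=west, yielding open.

I invoke stack.push with x=west, and get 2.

I call maze.move with dir=west, yielding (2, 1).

Next I call maze.sense with dir=south, yielding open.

Using stack.push with x=south, → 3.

Invoking maze.move with dir=south, : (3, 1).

I run maze.sense with dir=south, and observe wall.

I call maze.sense with dir=west, which returns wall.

I call stack.pop, and see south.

I call maze.move with dir=north, and get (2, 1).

I call maze.sense with dir=north, giving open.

I invoke stack.push with x=north, which returns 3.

I call maze.move with dir=north, and observe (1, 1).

I invoke maze.sense with dir=north, — result: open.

I run stack.push with x=north, → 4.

Next I call maze.move with dir=north, which returns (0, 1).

I use maze.sense with dir=west, and observe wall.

Then maze.sense with dir=east, which returns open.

I run stack.push with x=east, → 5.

Now I run maze.move with dir=east, and get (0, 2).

Calling maze.sense with dir=east, and observe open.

I invoke stack.push with x=east, and see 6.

Calling maze.move with dir=east, which returns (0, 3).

Calling maze.sense with dir=south, which returns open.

I call stack.push with x=south, and see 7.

Calling maze.move with dir=south, which returns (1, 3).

Then maze.sense with dir=south, — result: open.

I try stack.push with x=south, — result: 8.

Now I run maze.move with dir=south, and get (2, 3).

I use maze.sense with dir=south, : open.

I run stack.push with x=south, → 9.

I run maze.move with dir=south, giving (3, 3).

I use maze.sense with dir=south, and observe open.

Using stack.push with x=south, which returns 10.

Using maze.move with dir=south, giving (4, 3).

Using maze.sense with dir=south, : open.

I run stack.push with x=south, and get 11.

Now I run maze.move with dir=south, yielding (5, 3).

I use maze.sense with dir=west, which returns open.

Now I run stack.push with x=west, giving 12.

Invoking maze.move with dir=west, and see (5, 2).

I run maze.sense with dir=north, which returns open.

Now I run stack.push with x=north, and get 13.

I use maze.move with dir=north, which returns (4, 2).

Now I run stack.pop(), → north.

I try maze.move with dir=south, giving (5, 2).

Using maze.sense with dir=west, yielding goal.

I use maze.move with dir=west, which returns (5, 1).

Answer: (5, 1)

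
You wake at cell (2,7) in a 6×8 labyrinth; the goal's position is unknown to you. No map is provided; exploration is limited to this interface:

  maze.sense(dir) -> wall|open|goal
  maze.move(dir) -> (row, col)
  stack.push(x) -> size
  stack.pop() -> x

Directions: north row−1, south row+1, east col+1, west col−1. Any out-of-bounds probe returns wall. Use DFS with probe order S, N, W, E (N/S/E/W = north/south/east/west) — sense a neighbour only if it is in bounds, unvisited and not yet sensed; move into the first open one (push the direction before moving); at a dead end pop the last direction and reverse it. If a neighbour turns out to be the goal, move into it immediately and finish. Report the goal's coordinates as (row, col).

Action: maze.sense[south]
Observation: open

Action: stack.push[south]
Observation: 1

Action: maze.move[south]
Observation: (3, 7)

Action: maze.sense[south]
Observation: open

Action: stack.push[south]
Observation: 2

Action: maze.move[south]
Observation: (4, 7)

Action: maze.sense[south]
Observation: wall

Action: maze.sense[west]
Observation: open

Action: stack.push[west]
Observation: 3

Action: maze.move[west]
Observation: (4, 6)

Action: maze.sense[south]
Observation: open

Action: stack.push[south]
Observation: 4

Action: maze.move[south]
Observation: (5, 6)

Action: maze.sense[west]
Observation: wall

Action: stack.pop[]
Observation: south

Action: maze.move[north]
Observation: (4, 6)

Action: maze.sense[north]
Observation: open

Action: stack.push[north]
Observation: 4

Action: maze.move[north]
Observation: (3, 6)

Action: maze.sense[north]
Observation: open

Action: stack.push[north]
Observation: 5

Action: maze.move[north]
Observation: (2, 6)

Action: maze.sense[north]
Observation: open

Action: stack.push[north]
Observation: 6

Action: maze.move[north]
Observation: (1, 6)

Action: maze.sense[north]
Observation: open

Action: stack.push[north]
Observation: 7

Action: maze.move[north]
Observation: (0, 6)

Action: maze.sense[west]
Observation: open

Action: stack.push[west]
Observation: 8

Action: maze.move[west]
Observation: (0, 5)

Action: maze.sense[south]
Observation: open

Action: stack.push[south]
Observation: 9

Action: maze.move[south]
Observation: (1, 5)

Action: maze.sense[south]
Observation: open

Action: stack.push[south]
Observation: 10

Action: maze.move[south]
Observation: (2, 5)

Action: maze.sense[south]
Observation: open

Action: stack.push[south]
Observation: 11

Action: maze.move[south]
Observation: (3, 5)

Action: maze.sense[south]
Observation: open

Action: stack.push[south]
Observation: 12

Action: maze.move[south]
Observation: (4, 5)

Action: maze.sense[west]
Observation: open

Action: stack.push[west]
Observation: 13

Action: maze.move[west]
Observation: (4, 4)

Action: maze.sense[south]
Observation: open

Action: stack.push[south]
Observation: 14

Action: maze.move[south]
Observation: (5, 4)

Action: maze.sense[west]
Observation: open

Action: stack.push[west]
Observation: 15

Action: maze.move[west]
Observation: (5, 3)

Action: maze.sense[north]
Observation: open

Action: stack.push[north]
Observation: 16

Action: maze.move[north]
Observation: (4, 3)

Action: maze.sense[north]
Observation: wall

Action: maze.sense[west]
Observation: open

Action: stack.push[west]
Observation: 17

Action: maze.move[west]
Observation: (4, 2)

Action: maze.sense[south]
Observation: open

Action: stack.push[south]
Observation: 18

Action: maze.move[south]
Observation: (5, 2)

Action: maze.sense[west]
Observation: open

Action: stack.push[west]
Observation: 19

Action: maze.move[west]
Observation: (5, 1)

Action: maze.sense[north]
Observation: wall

Action: maze.sense[west]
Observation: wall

Action: stack.pop[]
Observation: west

Action: maze.move[east]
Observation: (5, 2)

Action: stack.pop[]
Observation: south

Action: maze.move[north]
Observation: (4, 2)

Action: maze.sense[north]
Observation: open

Action: stack.push[north]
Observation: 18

Action: maze.move[north]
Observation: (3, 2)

Action: maze.sense[north]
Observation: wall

Action: maze.sense[west]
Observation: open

Action: stack.push[west]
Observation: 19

Action: maze.move[west]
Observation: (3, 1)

Action: maze.sense[north]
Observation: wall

Action: maze.sense[west]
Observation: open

Action: stack.push[west]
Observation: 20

Action: maze.move[west]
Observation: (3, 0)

Action: maze.sense[south]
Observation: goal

Action: maze.move[south]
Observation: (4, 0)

Answer: (4, 0)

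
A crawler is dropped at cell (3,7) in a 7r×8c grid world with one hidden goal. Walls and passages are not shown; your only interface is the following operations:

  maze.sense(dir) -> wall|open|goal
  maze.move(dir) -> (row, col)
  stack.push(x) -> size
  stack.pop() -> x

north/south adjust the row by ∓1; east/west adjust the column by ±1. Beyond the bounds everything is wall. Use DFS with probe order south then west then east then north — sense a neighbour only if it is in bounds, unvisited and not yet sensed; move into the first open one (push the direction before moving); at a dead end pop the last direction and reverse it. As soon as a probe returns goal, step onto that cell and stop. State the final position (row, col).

% maze.sense dir: south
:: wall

% maze.sense dir: west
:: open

% stack.push x: west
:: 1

% maze.move dir: west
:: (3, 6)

% maze.sense dir: south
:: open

% stack.push x: south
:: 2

% maze.move dir: south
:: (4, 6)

% maze.sense dir: south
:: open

% stack.push x: south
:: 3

% maze.move dir: south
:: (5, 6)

% maze.sense dir: south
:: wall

% maze.sense dir: west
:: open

% stack.push x: west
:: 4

% maze.move dir: west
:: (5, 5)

% maze.sense dir: south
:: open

% stack.push x: south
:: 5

% maze.move dir: south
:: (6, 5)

% maze.sense dir: west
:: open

% stack.push x: west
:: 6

% maze.move dir: west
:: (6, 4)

% maze.sense dir: west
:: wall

% maze.sense dir: north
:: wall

% stack.pop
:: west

% maze.move dir: east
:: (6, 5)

% stack.pop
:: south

% maze.move dir: north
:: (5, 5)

% maze.sense dir: north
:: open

% stack.push x: north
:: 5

% maze.move dir: north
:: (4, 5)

% maze.sense dir: west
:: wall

% maze.sense dir: north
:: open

% stack.push x: north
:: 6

% maze.move dir: north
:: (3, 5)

% maze.sense dir: west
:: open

% stack.push x: west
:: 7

% maze.move dir: west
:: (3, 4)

% maze.sense dir: west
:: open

% stack.push x: west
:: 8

% maze.move dir: west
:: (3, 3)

% maze.sense dir: south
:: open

% stack.push x: south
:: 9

% maze.move dir: south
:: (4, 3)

% maze.sense dir: south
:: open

% stack.push x: south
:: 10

% maze.move dir: south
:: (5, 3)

% maze.sense dir: west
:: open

% stack.push x: west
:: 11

% maze.move dir: west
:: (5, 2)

% maze.sense dir: south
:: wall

% maze.sense dir: west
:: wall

% maze.sense dir: north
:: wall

% stack.pop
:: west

% maze.move dir: east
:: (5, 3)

% stack.pop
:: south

% maze.move dir: north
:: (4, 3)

% stack.pop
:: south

% maze.move dir: north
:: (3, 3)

% maze.sense dir: west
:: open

% stack.push x: west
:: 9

% maze.move dir: west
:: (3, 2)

% maze.sense dir: west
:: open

% stack.push x: west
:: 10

% maze.move dir: west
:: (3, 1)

% maze.sense dir: south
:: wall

% maze.sense dir: west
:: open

% stack.push x: west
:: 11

% maze.move dir: west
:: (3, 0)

% maze.sense dir: south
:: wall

% maze.sense dir: north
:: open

% stack.push x: north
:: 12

% maze.move dir: north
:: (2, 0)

% maze.sense dir: east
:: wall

% maze.sense dir: north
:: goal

% maze.move dir: north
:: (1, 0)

Answer: (1, 0)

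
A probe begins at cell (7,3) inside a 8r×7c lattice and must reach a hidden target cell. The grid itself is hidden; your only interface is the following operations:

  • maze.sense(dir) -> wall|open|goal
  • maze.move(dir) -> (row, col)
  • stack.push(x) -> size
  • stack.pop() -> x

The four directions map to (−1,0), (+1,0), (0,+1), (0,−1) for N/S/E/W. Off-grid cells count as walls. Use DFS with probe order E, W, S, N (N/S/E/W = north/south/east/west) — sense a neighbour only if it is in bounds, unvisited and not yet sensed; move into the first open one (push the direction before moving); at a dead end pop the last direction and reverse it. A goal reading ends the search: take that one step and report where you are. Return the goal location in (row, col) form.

I use sense passing dir→east, giving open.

Invoking push passing x→east, and observe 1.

I run move passing dir→east, which returns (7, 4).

I use sense passing dir→east, → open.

Then push passing x→east, which returns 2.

I try move passing dir→east, — result: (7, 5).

Then sense passing dir→east, and get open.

Now I run push passing x→east, yielding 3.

Next I call move passing dir→east, and see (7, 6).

I try sense passing dir→north, and get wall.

I try pop(), and get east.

I try move passing dir→west, giving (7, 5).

I run sense passing dir→north, : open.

Invoking push passing x→north, and observe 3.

Next I call move passing dir→north, and get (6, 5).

Calling sense passing dir→west, : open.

Then push passing x→west, and observe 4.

Calling move passing dir→west, yielding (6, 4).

Using sense passing dir→west, → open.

Calling push passing x→west, which returns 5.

I run move passing dir→west, yielding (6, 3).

I run sense passing dir→west, → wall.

Using sense passing dir→north, and get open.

I use push passing x→north, and see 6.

I invoke move passing dir→north, yielding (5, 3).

Calling sense passing dir→east, and get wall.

Invoking sense passing dir→west, : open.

I call push passing x→west, and get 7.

Invoking move passing dir→west, : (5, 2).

I invoke sense passing dir→west, and get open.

Then push passing x→west, which returns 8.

I try move passing dir→west, and observe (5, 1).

I try sense passing dir→west, yielding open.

Invoking push passing x→west, and get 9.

Using move passing dir→west, : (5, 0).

Now I run sense passing dir→south, and observe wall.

I run sense passing dir→north, and observe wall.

Calling pop, which returns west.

Calling move passing dir→east, and observe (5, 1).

I run sense passing dir→south, and observe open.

I try push passing x→south, : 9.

I invoke move passing dir→south, → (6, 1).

Now I run sense passing dir→south, which returns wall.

I use pop(), — result: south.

I call move passing dir→north, and get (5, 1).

Using sense passing dir→north, which returns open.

Next I call push passing x→north, and observe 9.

I try move passing dir→north, which returns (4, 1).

Now I run sense passing dir→east, which returns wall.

I try sense passing dir→north, and see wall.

I run pop(), : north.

Now I run move passing dir→south, : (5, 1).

I invoke pop, and get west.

Then move passing dir→east, and get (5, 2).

Using pop, — result: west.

I invoke move passing dir→east, yielding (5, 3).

Next I call sense passing dir→north, and see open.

I try push passing x→north, which returns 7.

Then move passing dir→north, yielding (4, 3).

I invoke sense passing dir→east, and see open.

I use push passing x→east, and get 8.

I run move passing dir→east, yielding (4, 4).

Calling sense passing dir→east, : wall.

Calling sense passing dir→north, and see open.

Calling push passing x→north, which returns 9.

I invoke move passing dir→north, → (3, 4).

I call sense passing dir→east, yielding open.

Then push passing x→east, and see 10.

I use move passing dir→east, : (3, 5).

Then sense passing dir→east, : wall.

I try sense passing dir→north, and see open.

I invoke push passing x→north, and observe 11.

I call move passing dir→north, and get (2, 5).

I run sense passing dir→east, — result: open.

Now I run push passing x→east, and get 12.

I run move passing dir→east, which returns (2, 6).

Invoking sense passing dir→north, yielding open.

Invoking push passing x→north, yielding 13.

Calling move passing dir→north, → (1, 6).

Invoking sense passing dir→west, which returns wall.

Next I call sense passing dir→north, and see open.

I invoke push passing x→north, and observe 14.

I call move passing dir→north, and get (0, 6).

I call sense passing dir→west, giving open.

Then push passing x→west, → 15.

Now I run move passing dir→west, and observe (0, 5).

I try sense passing dir→west, yielding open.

I invoke push passing x→west, which returns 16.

Calling move passing dir→west, : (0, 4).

Calling sense passing dir→west, yielding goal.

I use move passing dir→west, → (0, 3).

Answer: (0, 3)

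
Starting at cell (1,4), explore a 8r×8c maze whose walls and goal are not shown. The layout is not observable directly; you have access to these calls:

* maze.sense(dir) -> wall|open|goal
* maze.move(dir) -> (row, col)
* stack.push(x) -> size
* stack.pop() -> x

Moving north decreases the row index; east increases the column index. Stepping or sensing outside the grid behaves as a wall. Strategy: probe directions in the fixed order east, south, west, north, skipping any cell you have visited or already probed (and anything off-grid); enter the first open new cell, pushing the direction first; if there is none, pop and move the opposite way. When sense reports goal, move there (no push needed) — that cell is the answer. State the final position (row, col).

$ sense east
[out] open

$ push east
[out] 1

$ move east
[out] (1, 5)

$ sense east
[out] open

$ push east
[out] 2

$ move east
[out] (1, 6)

$ sense east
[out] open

$ push east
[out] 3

$ move east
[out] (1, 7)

$ sense south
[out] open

$ push south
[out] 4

$ move south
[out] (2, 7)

$ sense south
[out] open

$ push south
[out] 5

$ move south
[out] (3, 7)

$ sense south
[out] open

$ push south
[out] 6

$ move south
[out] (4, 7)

$ sense south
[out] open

$ push south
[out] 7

$ move south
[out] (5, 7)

$ sense south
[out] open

$ push south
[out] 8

$ move south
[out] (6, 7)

$ sense south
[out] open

$ push south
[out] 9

$ move south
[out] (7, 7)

$ sense west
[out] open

$ push west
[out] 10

$ move west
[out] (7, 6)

$ sense west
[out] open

$ push west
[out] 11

$ move west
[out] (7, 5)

$ sense west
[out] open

$ push west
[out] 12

$ move west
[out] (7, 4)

$ sense west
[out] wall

$ sense north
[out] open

$ push north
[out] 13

$ move north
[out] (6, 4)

$ sense east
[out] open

$ push east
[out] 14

$ move east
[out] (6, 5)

$ sense east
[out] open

$ push east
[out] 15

$ move east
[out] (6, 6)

$ sense north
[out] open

$ push north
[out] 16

$ move north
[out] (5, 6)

$ sense west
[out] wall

$ sense north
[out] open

$ push north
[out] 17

$ move north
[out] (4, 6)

$ sense west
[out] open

$ push west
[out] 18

$ move west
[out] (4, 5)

$ sense west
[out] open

$ push west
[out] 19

$ move west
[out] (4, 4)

$ sense south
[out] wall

$ sense west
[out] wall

$ sense north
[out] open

$ push north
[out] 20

$ move north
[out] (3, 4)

$ sense east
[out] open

$ push east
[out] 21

$ move east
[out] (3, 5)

$ sense east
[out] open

$ push east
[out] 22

$ move east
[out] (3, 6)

$ sense north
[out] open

$ push north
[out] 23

$ move north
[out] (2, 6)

$ sense west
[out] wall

$ pop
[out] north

$ move south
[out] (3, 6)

$ pop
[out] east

$ move west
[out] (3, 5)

$ pop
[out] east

$ move west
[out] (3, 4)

$ sense west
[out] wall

$ sense north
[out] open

$ push north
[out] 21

$ move north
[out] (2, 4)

$ sense west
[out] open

$ push west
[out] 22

$ move west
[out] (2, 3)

$ sense west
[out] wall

$ sense north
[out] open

$ push north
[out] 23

$ move north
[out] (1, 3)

$ sense west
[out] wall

$ sense north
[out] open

$ push north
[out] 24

$ move north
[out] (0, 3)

$ sense east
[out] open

$ push east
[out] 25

$ move east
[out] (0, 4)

$ sense east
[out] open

$ push east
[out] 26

$ move east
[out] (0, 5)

$ sense east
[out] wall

$ pop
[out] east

$ move west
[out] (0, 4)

$ pop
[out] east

$ move west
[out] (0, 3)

$ sense west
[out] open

$ push west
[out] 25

$ move west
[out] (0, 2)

$ sense west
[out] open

$ push west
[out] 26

$ move west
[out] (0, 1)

$ sense south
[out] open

$ push south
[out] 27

$ move south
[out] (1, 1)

$ sense south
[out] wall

$ sense west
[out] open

$ push west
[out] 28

$ move west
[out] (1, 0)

$ sense south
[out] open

$ push south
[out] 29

$ move south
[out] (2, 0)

$ sense south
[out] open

$ push south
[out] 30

$ move south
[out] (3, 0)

$ sense east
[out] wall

$ sense south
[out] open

$ push south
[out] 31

$ move south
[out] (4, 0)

$ sense east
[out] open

$ push east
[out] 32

$ move east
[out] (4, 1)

$ sense east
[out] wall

$ sense south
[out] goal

$ move south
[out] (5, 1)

Answer: (5, 1)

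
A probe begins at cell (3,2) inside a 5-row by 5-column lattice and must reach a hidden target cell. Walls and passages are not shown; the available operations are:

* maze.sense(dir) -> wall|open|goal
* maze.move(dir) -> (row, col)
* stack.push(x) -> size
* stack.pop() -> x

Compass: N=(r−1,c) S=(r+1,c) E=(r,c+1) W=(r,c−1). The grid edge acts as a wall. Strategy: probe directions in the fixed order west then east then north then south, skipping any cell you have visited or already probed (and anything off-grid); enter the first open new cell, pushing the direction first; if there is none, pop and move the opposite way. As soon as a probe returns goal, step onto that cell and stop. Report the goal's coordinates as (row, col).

I run sense using west, and get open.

I invoke push using west, — result: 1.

Calling move using west, and get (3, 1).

I run sense using west, and see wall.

I run sense using north, which returns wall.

I invoke sense using south, — result: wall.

I use pop(), → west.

Using move using east, : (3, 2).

Next I call sense using east, which returns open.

Next I call push using east, giving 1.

I use move using east, yielding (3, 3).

I call sense using east, and see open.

I try push using east, → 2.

I try move using east, : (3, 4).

Using sense using north, giving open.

I call push using north, — result: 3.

I run move using north, — result: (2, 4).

Next I call sense using west, and observe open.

Now I run push using west, : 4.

I run move using west, and get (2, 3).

Invoking sense using west, which returns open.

Calling push using west, — result: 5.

I run move using west, which returns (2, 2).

I use sense using north, giving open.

I try push using north, and see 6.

I call move using north, → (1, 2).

I invoke sense using west, and get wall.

I try sense using east, and observe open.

Next I call push using east, and see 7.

Then move using east, which returns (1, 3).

I try sense using east, which returns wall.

I call sense using north, — result: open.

Using push using north, : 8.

Next I call move using north, which returns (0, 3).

Using sense using west, : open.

I use push using west, and see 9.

I call move using west, : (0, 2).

I run sense using west, yielding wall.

I use pop, and get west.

I invoke move using east, — result: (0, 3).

I run sense using east, : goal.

Now I run move using east, yielding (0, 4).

Answer: (0, 4)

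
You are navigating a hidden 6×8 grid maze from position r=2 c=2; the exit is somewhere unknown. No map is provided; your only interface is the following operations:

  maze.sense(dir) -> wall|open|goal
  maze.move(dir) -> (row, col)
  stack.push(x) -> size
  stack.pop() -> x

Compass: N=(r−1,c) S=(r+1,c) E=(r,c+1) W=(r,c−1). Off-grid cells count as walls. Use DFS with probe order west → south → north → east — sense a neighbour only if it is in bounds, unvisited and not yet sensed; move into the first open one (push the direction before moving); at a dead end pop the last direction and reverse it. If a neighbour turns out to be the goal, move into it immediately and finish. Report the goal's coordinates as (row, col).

I try maze.sense with dir='west', : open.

I invoke stack.push with x='west', and see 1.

I try maze.move with dir='west', and see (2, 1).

Then maze.sense with dir='west', and get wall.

I try maze.sense with dir='south', giving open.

I try stack.push with x='south', — result: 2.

I try maze.move with dir='south', giving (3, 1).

I run maze.sense with dir='west', — result: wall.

Next I call maze.sense with dir='south', : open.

I use stack.push with x='south', and observe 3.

Then maze.move with dir='south', and see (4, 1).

I try maze.sense with dir='west', which returns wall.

Now I run maze.sense with dir='south', and observe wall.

I use maze.sense with dir='east', and observe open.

Then stack.push with x='east', → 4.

Now I run maze.move with dir='east', giving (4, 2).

Using maze.sense with dir='south', which returns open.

I try stack.push with x='south', and see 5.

I call maze.move with dir='south', : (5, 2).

Next I call maze.sense with dir='east', yielding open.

I call stack.push with x='east', and observe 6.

Calling maze.move with dir='east', yielding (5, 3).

I use maze.sense with dir='north', : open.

I use stack.push with x='north', : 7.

I try maze.move with dir='north', and see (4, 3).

I call maze.sense with dir='north', giving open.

Invoking stack.push with x='north', giving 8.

I try maze.move with dir='north', which returns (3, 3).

I call maze.sense with dir='west', yielding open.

I invoke stack.push with x='west', and get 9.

I use maze.move with dir='west', giving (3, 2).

Next I call stack.pop(), which returns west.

I try maze.move with dir='east', and observe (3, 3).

I use maze.sense with dir='north', and see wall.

Using maze.sense with dir='east', and observe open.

I try stack.push with x='east', — result: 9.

I run maze.move with dir='east', → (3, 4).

Using maze.sense with dir='south', → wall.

I use maze.sense with dir='north', — result: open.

I run stack.push with x='north', yielding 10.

I invoke maze.move with dir='north', giving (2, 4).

I call maze.sense with dir='north', and observe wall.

I use maze.sense with dir='east', : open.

Invoking stack.push with x='east', which returns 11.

Invoking maze.move with dir='east', → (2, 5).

I use maze.sense with dir='south', — result: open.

I run stack.push with x='south', → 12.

Invoking maze.move with dir='south', and see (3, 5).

Now I run maze.sense with dir='south', : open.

Using stack.push with x='south', and observe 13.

Using maze.move with dir='south', and observe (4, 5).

I invoke maze.sense with dir='south', — result: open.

I try stack.push with x='south', and observe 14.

I try maze.move with dir='south', — result: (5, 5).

I try maze.sense with dir='west', and see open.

I invoke stack.push with x='west', giving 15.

Calling maze.move with dir='west', — result: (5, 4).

I call stack.pop(), and observe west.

I try maze.move with dir='east', → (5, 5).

Calling maze.sense with dir='east', which returns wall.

Then stack.pop, and get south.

Using maze.move with dir='north', → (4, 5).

Next I call maze.sense with dir='east', — result: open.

I run stack.push with x='east', which returns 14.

Next I call maze.move with dir='east', and see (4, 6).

Now I run maze.sense with dir='north', → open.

Invoking stack.push with x='north', : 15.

I invoke maze.move with dir='north', and see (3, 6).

I try maze.sense with dir='north', and observe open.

Invoking stack.push with x='north', which returns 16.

I use maze.move with dir='north', and see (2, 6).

Then maze.sense with dir='north', giving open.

Calling stack.push with x='north', yielding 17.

Invoking maze.move with dir='north', giving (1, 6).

Calling maze.sense with dir='west', giving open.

I call stack.push with x='west', and observe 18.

Using maze.move with dir='west', which returns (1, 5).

Now I run maze.sense with dir='north', : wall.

Now I run stack.pop, and get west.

Then maze.move with dir='east', and get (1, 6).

Next I call maze.sense with dir='north', and see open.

I try stack.push with x='north', giving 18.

I use maze.move with dir='north', and get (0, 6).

I invoke maze.sense with dir='east', giving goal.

I run maze.move with dir='east', and see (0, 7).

Answer: (0, 7)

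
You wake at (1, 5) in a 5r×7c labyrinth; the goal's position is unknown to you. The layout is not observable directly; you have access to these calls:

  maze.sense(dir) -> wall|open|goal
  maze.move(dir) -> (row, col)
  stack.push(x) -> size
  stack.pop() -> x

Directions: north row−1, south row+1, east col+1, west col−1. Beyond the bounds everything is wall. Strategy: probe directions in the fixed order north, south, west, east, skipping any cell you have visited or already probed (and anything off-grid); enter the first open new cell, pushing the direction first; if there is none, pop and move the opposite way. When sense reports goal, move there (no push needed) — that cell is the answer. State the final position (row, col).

·→ maze.sense(dir='north')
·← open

·→ stack.push(x='north')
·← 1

·→ maze.move(dir='north')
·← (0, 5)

·→ maze.sense(dir='west')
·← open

·→ stack.push(x='west')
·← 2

·→ maze.move(dir='west')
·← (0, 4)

·→ maze.sense(dir='south')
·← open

·→ stack.push(x='south')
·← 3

·→ maze.move(dir='south')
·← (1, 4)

·→ maze.sense(dir='south')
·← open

·→ stack.push(x='south')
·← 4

·→ maze.move(dir='south')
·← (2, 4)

·→ maze.sense(dir='south')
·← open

·→ stack.push(x='south')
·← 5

·→ maze.move(dir='south')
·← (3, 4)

·→ maze.sense(dir='south')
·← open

·→ stack.push(x='south')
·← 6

·→ maze.move(dir='south')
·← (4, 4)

·→ maze.sense(dir='west')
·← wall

·→ maze.sense(dir='east')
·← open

·→ stack.push(x='east')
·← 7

·→ maze.move(dir='east')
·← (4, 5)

·→ maze.sense(dir='north')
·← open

·→ stack.push(x='north')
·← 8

·→ maze.move(dir='north')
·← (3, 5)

·→ maze.sense(dir='north')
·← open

·→ stack.push(x='north')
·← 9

·→ maze.move(dir='north')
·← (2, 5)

·→ maze.sense(dir='east')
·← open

·→ stack.push(x='east')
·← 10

·→ maze.move(dir='east')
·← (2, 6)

·→ maze.sense(dir='north')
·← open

·→ stack.push(x='north')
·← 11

·→ maze.move(dir='north')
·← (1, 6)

·→ maze.sense(dir='north')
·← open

·→ stack.push(x='north')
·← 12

·→ maze.move(dir='north')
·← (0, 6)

·→ stack.pop()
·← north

·→ maze.move(dir='south')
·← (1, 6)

·→ stack.pop()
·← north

·→ maze.move(dir='south')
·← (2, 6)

·→ maze.sense(dir='south')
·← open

·→ stack.push(x='south')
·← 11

·→ maze.move(dir='south')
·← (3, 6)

·→ maze.sense(dir='south')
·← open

·→ stack.push(x='south')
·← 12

·→ maze.move(dir='south')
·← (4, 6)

·→ stack.pop()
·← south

·→ maze.move(dir='north')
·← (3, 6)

·→ stack.pop()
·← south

·→ maze.move(dir='north')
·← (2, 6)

·→ stack.pop()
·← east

·→ maze.move(dir='west')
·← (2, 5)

·→ stack.pop()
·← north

·→ maze.move(dir='south')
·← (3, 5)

·→ stack.pop()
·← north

·→ maze.move(dir='south')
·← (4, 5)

·→ stack.pop()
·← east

·→ maze.move(dir='west')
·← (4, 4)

·→ stack.pop()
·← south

·→ maze.move(dir='north')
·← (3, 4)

·→ maze.sense(dir='west')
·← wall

·→ stack.pop()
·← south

·→ maze.move(dir='north')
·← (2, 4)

·→ maze.sense(dir='west')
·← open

·→ stack.push(x='west')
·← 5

·→ maze.move(dir='west')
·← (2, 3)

·→ maze.sense(dir='north')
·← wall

·→ maze.sense(dir='west')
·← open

·→ stack.push(x='west')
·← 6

·→ maze.move(dir='west')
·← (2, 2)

·→ maze.sense(dir='north')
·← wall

·→ maze.sense(dir='south')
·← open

·→ stack.push(x='south')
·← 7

·→ maze.move(dir='south')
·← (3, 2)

·→ maze.sense(dir='south')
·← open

·→ stack.push(x='south')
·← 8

·→ maze.move(dir='south')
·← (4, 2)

·→ maze.sense(dir='west')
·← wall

·→ stack.pop()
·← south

·→ maze.move(dir='north')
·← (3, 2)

·→ maze.sense(dir='west')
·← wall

·→ stack.pop()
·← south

·→ maze.move(dir='north')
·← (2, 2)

·→ maze.sense(dir='west')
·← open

·→ stack.push(x='west')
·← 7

·→ maze.move(dir='west')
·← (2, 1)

·→ maze.sense(dir='north')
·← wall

·→ maze.sense(dir='west')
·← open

·→ stack.push(x='west')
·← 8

·→ maze.move(dir='west')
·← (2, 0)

·→ maze.sense(dir='north')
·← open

·→ stack.push(x='north')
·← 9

·→ maze.move(dir='north')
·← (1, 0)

·→ maze.sense(dir='north')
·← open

·→ stack.push(x='north')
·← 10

·→ maze.move(dir='north')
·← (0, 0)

·→ maze.sense(dir='east')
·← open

·→ stack.push(x='east')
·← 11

·→ maze.move(dir='east')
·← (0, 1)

·→ maze.sense(dir='east')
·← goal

·→ maze.move(dir='east')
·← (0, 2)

Answer: (0, 2)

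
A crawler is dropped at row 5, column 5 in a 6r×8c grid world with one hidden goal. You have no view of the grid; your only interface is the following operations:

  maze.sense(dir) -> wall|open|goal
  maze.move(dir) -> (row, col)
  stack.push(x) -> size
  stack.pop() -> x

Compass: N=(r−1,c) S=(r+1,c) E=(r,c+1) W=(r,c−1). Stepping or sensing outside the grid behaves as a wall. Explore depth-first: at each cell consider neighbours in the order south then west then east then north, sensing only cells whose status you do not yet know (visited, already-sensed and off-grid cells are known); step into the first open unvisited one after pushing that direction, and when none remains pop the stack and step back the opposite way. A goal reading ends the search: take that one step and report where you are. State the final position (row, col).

·→ maze.sense(dir=west)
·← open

·→ stack.push(x=west)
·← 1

·→ maze.move(dir=west)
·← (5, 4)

·→ maze.sense(dir=west)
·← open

·→ stack.push(x=west)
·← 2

·→ maze.move(dir=west)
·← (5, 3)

·→ maze.sense(dir=west)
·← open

·→ stack.push(x=west)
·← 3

·→ maze.move(dir=west)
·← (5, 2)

·→ maze.sense(dir=west)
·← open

·→ stack.push(x=west)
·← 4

·→ maze.move(dir=west)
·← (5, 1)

·→ maze.sense(dir=west)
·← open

·→ stack.push(x=west)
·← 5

·→ maze.move(dir=west)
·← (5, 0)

·→ maze.sense(dir=north)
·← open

·→ stack.push(x=north)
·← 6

·→ maze.move(dir=north)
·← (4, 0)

·→ maze.sense(dir=east)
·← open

·→ stack.push(x=east)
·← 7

·→ maze.move(dir=east)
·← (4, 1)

·→ maze.sense(dir=east)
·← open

·→ stack.push(x=east)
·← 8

·→ maze.move(dir=east)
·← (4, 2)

·→ maze.sense(dir=east)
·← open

·→ stack.push(x=east)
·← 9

·→ maze.move(dir=east)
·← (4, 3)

·→ maze.sense(dir=east)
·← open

·→ stack.push(x=east)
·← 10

·→ maze.move(dir=east)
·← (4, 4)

·→ maze.sense(dir=east)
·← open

·→ stack.push(x=east)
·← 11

·→ maze.move(dir=east)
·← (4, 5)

·→ maze.sense(dir=east)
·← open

·→ stack.push(x=east)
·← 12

·→ maze.move(dir=east)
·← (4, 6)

·→ maze.sense(dir=south)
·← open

·→ stack.push(x=south)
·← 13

·→ maze.move(dir=south)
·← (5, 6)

·→ maze.sense(dir=east)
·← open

·→ stack.push(x=east)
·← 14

·→ maze.move(dir=east)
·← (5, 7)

·→ maze.sense(dir=north)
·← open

·→ stack.push(x=north)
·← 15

·→ maze.move(dir=north)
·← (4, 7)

·→ maze.sense(dir=north)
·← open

·→ stack.push(x=north)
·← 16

·→ maze.move(dir=north)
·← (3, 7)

·→ maze.sense(dir=west)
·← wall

·→ maze.sense(dir=north)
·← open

·→ stack.push(x=north)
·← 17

·→ maze.move(dir=north)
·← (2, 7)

·→ maze.sense(dir=west)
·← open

·→ stack.push(x=west)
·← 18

·→ maze.move(dir=west)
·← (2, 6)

·→ maze.sense(dir=west)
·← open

·→ stack.push(x=west)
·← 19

·→ maze.move(dir=west)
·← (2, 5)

·→ maze.sense(dir=south)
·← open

·→ stack.push(x=south)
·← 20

·→ maze.move(dir=south)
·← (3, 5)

·→ maze.sense(dir=west)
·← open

·→ stack.push(x=west)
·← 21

·→ maze.move(dir=west)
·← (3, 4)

·→ maze.sense(dir=west)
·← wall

·→ maze.sense(dir=north)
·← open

·→ stack.push(x=north)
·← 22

·→ maze.move(dir=north)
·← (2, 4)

·→ maze.sense(dir=west)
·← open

·→ stack.push(x=west)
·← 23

·→ maze.move(dir=west)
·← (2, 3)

·→ maze.sense(dir=west)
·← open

·→ stack.push(x=west)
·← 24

·→ maze.move(dir=west)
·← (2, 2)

·→ maze.sense(dir=south)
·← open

·→ stack.push(x=south)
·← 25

·→ maze.move(dir=south)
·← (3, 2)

·→ maze.sense(dir=west)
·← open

·→ stack.push(x=west)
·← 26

·→ maze.move(dir=west)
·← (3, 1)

·→ maze.sense(dir=west)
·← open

·→ stack.push(x=west)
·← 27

·→ maze.move(dir=west)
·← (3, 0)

·→ maze.sense(dir=north)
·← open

·→ stack.push(x=north)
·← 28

·→ maze.move(dir=north)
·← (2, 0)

·→ maze.sense(dir=east)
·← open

·→ stack.push(x=east)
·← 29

·→ maze.move(dir=east)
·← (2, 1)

·→ maze.sense(dir=north)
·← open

·→ stack.push(x=north)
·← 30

·→ maze.move(dir=north)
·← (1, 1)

·→ maze.sense(dir=west)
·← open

·→ stack.push(x=west)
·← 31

·→ maze.move(dir=west)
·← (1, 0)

·→ maze.sense(dir=north)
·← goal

·→ maze.move(dir=north)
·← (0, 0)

Answer: (0, 0)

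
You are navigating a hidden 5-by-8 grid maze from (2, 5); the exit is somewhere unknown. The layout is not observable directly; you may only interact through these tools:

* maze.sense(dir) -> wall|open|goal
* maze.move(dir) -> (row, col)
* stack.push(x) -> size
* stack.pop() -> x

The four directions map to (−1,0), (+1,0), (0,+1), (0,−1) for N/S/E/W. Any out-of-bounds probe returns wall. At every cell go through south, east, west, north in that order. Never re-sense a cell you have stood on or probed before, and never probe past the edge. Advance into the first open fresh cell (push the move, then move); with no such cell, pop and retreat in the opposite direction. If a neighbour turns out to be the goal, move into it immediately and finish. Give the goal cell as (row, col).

Do: maze.sense[dir=south]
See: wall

Do: maze.sense[dir=east]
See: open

Do: stack.push[x=east]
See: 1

Do: maze.move[dir=east]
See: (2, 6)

Do: maze.sense[dir=south]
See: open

Do: stack.push[x=south]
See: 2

Do: maze.move[dir=south]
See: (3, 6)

Do: maze.sense[dir=south]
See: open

Do: stack.push[x=south]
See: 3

Do: maze.move[dir=south]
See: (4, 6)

Do: maze.sense[dir=east]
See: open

Do: stack.push[x=east]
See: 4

Do: maze.move[dir=east]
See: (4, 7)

Do: maze.sense[dir=north]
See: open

Do: stack.push[x=north]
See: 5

Do: maze.move[dir=north]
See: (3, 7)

Do: maze.sense[dir=north]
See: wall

Do: stack.pop[]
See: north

Do: maze.move[dir=south]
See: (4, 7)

Do: stack.pop[]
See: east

Do: maze.move[dir=west]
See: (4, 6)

Do: maze.sense[dir=west]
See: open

Do: stack.push[x=west]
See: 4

Do: maze.move[dir=west]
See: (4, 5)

Do: maze.sense[dir=west]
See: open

Do: stack.push[x=west]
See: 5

Do: maze.move[dir=west]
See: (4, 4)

Do: maze.sense[dir=west]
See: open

Do: stack.push[x=west]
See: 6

Do: maze.move[dir=west]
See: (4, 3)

Do: maze.sense[dir=west]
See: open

Do: stack.push[x=west]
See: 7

Do: maze.move[dir=west]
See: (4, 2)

Do: maze.sense[dir=west]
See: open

Do: stack.push[x=west]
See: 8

Do: maze.move[dir=west]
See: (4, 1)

Do: maze.sense[dir=west]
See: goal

Do: maze.move[dir=west]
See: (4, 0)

Answer: (4, 0)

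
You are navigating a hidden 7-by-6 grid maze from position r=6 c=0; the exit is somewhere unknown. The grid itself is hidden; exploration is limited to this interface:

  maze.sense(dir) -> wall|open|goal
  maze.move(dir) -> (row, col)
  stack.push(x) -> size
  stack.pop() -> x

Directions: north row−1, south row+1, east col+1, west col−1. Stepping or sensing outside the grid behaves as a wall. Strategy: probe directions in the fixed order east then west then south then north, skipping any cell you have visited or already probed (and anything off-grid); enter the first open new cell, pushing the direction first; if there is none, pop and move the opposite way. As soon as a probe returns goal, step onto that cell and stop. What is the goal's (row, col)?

·→ sense(east)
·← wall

·→ sense(north)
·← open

·→ push(north)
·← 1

·→ move(north)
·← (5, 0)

·→ sense(east)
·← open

·→ push(east)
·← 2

·→ move(east)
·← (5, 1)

·→ sense(east)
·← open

·→ push(east)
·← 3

·→ move(east)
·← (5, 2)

·→ sense(east)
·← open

·→ push(east)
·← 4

·→ move(east)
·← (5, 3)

·→ sense(east)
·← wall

·→ sense(south)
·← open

·→ push(south)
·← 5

·→ move(south)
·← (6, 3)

·→ sense(east)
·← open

·→ push(east)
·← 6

·→ move(east)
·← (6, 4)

·→ sense(east)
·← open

·→ push(east)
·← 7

·→ move(east)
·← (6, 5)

·→ sense(north)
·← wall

·→ pop()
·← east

·→ move(west)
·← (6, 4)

·→ pop()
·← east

·→ move(west)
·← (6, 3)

·→ sense(west)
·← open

·→ push(west)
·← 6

·→ move(west)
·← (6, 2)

·→ pop()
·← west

·→ move(east)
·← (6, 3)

·→ pop()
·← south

·→ move(north)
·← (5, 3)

·→ sense(north)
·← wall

·→ pop()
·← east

·→ move(west)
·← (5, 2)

·→ sense(north)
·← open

·→ push(north)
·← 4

·→ move(north)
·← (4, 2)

·→ sense(west)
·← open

·→ push(west)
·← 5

·→ move(west)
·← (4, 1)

·→ sense(west)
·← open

·→ push(west)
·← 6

·→ move(west)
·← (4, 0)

·→ sense(north)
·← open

·→ push(north)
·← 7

·→ move(north)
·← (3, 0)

·→ sense(east)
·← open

·→ push(east)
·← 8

·→ move(east)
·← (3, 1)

·→ sense(east)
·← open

·→ push(east)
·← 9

·→ move(east)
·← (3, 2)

·→ sense(east)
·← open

·→ push(east)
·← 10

·→ move(east)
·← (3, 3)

·→ sense(east)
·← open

·→ push(east)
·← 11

·→ move(east)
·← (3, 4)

·→ sense(east)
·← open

·→ push(east)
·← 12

·→ move(east)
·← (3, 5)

·→ sense(south)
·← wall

·→ sense(north)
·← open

·→ push(north)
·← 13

·→ move(north)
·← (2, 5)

·→ sense(west)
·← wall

·→ sense(north)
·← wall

·→ pop()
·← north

·→ move(south)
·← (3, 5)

·→ pop()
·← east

·→ move(west)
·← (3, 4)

·→ sense(south)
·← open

·→ push(south)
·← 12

·→ move(south)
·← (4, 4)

·→ pop()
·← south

·→ move(north)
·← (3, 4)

·→ pop()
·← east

·→ move(west)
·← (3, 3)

·→ sense(north)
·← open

·→ push(north)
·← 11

·→ move(north)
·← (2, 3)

·→ sense(west)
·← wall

·→ sense(north)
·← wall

·→ pop()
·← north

·→ move(south)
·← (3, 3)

·→ pop()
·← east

·→ move(west)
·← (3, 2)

·→ pop()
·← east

·→ move(west)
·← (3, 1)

·→ sense(north)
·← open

·→ push(north)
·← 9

·→ move(north)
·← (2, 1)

·→ sense(west)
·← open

·→ push(west)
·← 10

·→ move(west)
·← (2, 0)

·→ sense(north)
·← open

·→ push(north)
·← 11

·→ move(north)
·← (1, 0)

·→ sense(east)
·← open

·→ push(east)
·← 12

·→ move(east)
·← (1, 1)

·→ sense(east)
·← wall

·→ sense(north)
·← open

·→ push(north)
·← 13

·→ move(north)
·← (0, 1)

·→ sense(east)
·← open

·→ push(east)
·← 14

·→ move(east)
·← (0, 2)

·→ sense(east)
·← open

·→ push(east)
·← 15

·→ move(east)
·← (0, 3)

·→ sense(east)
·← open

·→ push(east)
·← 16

·→ move(east)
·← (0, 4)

·→ sense(east)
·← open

·→ push(east)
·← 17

·→ move(east)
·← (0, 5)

·→ pop()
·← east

·→ move(west)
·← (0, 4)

·→ sense(south)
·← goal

·→ move(south)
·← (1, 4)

Answer: (1, 4)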